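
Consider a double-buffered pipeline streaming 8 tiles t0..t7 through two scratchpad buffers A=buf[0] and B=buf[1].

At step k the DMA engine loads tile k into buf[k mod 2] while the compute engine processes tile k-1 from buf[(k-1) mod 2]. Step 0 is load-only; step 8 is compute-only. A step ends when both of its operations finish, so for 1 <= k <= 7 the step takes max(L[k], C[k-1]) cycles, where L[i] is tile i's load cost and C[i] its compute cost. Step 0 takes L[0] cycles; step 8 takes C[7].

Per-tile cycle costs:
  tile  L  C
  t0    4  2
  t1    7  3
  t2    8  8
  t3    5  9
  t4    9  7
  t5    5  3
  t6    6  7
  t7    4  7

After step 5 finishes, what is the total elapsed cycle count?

end_cycle[5] = 43

step 0: L[0]=4 → dur=4, Σ=4 | A=load:t0 B=idle [load-only]
step 1: L[1]=7 C[0]=2 → dur=7, Σ=11 | A=compute:t0 B=load:t1 [load-bound]
step 2: L[2]=8 C[1]=3 → dur=8, Σ=19 | A=load:t2 B=compute:t1 [load-bound]
step 3: L[3]=5 C[2]=8 → dur=8, Σ=27 | A=compute:t2 B=load:t3 [compute-bound]
step 4: L[4]=9 C[3]=9 → dur=9, Σ=36 | A=load:t4 B=compute:t3 [tied]
step 5: L[5]=5 C[4]=7 → dur=7, Σ=43 | A=compute:t4 B=load:t5 [compute-bound]
step 6: L[6]=6 C[5]=3 → dur=6, Σ=49 | A=load:t6 B=compute:t5 [load-bound]
step 7: L[7]=4 C[6]=7 → dur=7, Σ=56 | A=compute:t6 B=load:t7 [compute-bound]
step 8: C[7]=7 → dur=7, Σ=63 | A=idle B=compute:t7 [compute-only]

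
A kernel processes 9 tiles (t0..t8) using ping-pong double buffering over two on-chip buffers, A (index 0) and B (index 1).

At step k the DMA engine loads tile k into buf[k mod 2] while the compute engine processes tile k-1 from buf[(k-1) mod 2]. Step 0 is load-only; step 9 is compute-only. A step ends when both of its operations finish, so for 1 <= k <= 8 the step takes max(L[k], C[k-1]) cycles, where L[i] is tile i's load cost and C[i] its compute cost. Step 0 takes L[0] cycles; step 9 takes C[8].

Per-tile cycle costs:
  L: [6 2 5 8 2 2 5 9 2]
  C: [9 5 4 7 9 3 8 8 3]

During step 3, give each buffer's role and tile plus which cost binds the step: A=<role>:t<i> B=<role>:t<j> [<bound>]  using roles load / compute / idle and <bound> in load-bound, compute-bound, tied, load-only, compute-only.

step 3: A=compute:t2 B=load:t3 [load-bound]

k=0 load=t0/6c comp=- wait=6 total=6
k=1 load=t1/2c comp=t0/9c wait=9 total=15
k=2 load=t2/5c comp=t1/5c wait=5 total=20
k=3 load=t3/8c comp=t2/4c wait=8 total=28
k=4 load=t4/2c comp=t3/7c wait=7 total=35
k=5 load=t5/2c comp=t4/9c wait=9 total=44
k=6 load=t6/5c comp=t5/3c wait=5 total=49
k=7 load=t7/9c comp=t6/8c wait=9 total=58
k=8 load=t8/2c comp=t7/8c wait=8 total=66
k=9 load=- comp=t8/3c wait=3 total=69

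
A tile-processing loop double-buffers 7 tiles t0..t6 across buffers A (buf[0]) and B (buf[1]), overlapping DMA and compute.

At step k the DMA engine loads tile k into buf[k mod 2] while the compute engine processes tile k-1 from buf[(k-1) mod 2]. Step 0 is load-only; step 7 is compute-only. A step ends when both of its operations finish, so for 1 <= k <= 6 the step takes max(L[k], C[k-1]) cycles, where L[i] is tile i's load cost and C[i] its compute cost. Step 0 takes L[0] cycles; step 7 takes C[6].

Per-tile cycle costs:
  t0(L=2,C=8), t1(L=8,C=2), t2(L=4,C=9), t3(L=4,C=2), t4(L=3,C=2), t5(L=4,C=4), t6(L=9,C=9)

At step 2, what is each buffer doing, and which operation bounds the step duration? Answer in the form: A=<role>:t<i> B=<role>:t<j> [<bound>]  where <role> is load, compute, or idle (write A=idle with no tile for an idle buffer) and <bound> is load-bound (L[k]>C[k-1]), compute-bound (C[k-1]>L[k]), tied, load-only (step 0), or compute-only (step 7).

step 0: L[0]=2 → dur=2, Σ=2 | A=load:t0 B=idle [load-only]
step 1: L[1]=8 C[0]=8 → dur=8, Σ=10 | A=compute:t0 B=load:t1 [tied]
step 2: L[2]=4 C[1]=2 → dur=4, Σ=14 | A=load:t2 B=compute:t1 [load-bound]
step 3: L[3]=4 C[2]=9 → dur=9, Σ=23 | A=compute:t2 B=load:t3 [compute-bound]
step 4: L[4]=3 C[3]=2 → dur=3, Σ=26 | A=load:t4 B=compute:t3 [load-bound]
step 5: L[5]=4 C[4]=2 → dur=4, Σ=30 | A=compute:t4 B=load:t5 [load-bound]
step 6: L[6]=9 C[5]=4 → dur=9, Σ=39 | A=load:t6 B=compute:t5 [load-bound]
step 7: C[6]=9 → dur=9, Σ=48 | A=compute:t6 B=idle [compute-only]

step 2: A=load:t2 B=compute:t1 [load-bound]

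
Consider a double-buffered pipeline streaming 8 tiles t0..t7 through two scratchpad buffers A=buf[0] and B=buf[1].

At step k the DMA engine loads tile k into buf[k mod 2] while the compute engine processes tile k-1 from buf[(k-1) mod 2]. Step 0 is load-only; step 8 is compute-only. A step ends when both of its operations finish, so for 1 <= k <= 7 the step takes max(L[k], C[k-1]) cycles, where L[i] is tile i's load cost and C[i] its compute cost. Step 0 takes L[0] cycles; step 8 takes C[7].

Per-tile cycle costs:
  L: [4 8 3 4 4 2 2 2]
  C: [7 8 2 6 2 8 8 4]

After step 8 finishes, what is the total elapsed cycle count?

end_cycle[8] = 52

step 0: L[0]=4 → dur=4, Σ=4 | A=load:t0 B=idle [load-only]
step 1: L[1]=8 C[0]=7 → dur=8, Σ=12 | A=compute:t0 B=load:t1 [load-bound]
step 2: L[2]=3 C[1]=8 → dur=8, Σ=20 | A=load:t2 B=compute:t1 [compute-bound]
step 3: L[3]=4 C[2]=2 → dur=4, Σ=24 | A=compute:t2 B=load:t3 [load-bound]
step 4: L[4]=4 C[3]=6 → dur=6, Σ=30 | A=load:t4 B=compute:t3 [compute-bound]
step 5: L[5]=2 C[4]=2 → dur=2, Σ=32 | A=compute:t4 B=load:t5 [tied]
step 6: L[6]=2 C[5]=8 → dur=8, Σ=40 | A=load:t6 B=compute:t5 [compute-bound]
step 7: L[7]=2 C[6]=8 → dur=8, Σ=48 | A=compute:t6 B=load:t7 [compute-bound]
step 8: C[7]=4 → dur=4, Σ=52 | A=idle B=compute:t7 [compute-only]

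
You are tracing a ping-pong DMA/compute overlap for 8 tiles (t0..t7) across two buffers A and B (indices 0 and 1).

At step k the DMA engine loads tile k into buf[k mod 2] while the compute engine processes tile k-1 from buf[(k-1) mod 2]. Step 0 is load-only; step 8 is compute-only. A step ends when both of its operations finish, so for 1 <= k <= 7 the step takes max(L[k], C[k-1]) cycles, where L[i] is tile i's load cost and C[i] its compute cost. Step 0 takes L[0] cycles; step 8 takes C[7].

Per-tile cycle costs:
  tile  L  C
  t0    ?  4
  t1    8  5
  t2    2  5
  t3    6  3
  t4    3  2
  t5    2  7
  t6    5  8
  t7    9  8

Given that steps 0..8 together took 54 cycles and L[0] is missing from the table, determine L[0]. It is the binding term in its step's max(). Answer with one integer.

step 0: dur = L[0]=? = L[0]  (unknown; binding)
step 1: dur = max(L[1]=8, C[0]=4) = 8
step 2: dur = max(L[2]=2, C[1]=5) = 5
step 3: dur = max(L[3]=6, C[2]=5) = 6
step 4: dur = max(L[4]=3, C[3]=3) = 3
step 5: dur = max(L[5]=2, C[4]=2) = 2
step 6: dur = max(L[6]=5, C[5]=7) = 7
step 7: dur = max(L[7]=9, C[6]=8) = 9
step 8: dur = C[7]=8 = 8
sum of known step durations = 48
dur[0] = total - known = 54 - 48 = 6
L[0] is the binding max in step 0, so L[0] = dur[0] = 6

L[0] = 6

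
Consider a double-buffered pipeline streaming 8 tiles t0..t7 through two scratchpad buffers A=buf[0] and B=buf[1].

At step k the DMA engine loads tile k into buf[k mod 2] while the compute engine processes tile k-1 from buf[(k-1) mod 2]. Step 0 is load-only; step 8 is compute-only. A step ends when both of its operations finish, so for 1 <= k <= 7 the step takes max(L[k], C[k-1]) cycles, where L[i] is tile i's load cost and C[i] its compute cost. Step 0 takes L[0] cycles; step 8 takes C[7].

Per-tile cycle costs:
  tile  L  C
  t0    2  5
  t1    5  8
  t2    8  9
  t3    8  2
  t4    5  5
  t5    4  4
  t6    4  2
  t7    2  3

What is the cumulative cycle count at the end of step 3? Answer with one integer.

end_cycle[3] = 24

k=0 load=t0/2c comp=- wait=2 total=2
k=1 load=t1/5c comp=t0/5c wait=5 total=7
k=2 load=t2/8c comp=t1/8c wait=8 total=15
k=3 load=t3/8c comp=t2/9c wait=9 total=24
k=4 load=t4/5c comp=t3/2c wait=5 total=29
k=5 load=t5/4c comp=t4/5c wait=5 total=34
k=6 load=t6/4c comp=t5/4c wait=4 total=38
k=7 load=t7/2c comp=t6/2c wait=2 total=40
k=8 load=- comp=t7/3c wait=3 total=43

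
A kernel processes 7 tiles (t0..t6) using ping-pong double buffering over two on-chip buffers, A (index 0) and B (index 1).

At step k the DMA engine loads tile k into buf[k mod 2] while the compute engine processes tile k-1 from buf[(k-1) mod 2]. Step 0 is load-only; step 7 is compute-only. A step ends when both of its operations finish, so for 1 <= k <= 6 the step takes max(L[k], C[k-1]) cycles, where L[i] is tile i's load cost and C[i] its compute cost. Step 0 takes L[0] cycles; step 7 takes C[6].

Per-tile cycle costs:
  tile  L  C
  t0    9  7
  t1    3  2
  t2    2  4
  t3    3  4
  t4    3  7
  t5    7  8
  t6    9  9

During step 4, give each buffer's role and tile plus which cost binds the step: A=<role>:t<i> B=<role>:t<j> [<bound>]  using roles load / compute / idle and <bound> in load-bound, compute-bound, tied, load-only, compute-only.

step 4: A=load:t4 B=compute:t3 [compute-bound]

  0. 9=9c; end=9; A:t0 B:-
  1. max(3,7)=7c; end=16; A:t0 B:t1
  2. max(2,2)=2c; end=18; A:t2 B:t1
  3. max(3,4)=4c; end=22; A:t2 B:t3
  4. max(3,4)=4c; end=26; A:t4 B:t3
  5. max(7,7)=7c; end=33; A:t4 B:t5
  6. max(9,8)=9c; end=42; A:t6 B:t5
  7. 9=9c; end=51; A:t6 B:t5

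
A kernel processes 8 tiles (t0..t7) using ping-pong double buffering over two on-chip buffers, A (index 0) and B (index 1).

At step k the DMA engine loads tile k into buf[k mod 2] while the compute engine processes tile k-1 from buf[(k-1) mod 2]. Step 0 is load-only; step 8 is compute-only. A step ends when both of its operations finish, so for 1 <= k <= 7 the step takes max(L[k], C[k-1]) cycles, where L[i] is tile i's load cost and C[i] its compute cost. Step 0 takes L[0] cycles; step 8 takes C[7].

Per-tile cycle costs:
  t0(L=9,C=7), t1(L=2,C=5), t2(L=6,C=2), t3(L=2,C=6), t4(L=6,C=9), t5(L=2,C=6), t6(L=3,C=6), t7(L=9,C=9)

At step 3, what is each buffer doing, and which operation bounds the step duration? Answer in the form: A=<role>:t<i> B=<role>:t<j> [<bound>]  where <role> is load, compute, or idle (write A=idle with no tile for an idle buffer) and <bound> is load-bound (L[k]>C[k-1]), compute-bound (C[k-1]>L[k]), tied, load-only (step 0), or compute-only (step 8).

k=0 load=t0/9c comp=- wait=9 total=9
k=1 load=t1/2c comp=t0/7c wait=7 total=16
k=2 load=t2/6c comp=t1/5c wait=6 total=22
k=3 load=t3/2c comp=t2/2c wait=2 total=24
k=4 load=t4/6c comp=t3/6c wait=6 total=30
k=5 load=t5/2c comp=t4/9c wait=9 total=39
k=6 load=t6/3c comp=t5/6c wait=6 total=45
k=7 load=t7/9c comp=t6/6c wait=9 total=54
k=8 load=- comp=t7/9c wait=9 total=63

step 3: A=compute:t2 B=load:t3 [tied]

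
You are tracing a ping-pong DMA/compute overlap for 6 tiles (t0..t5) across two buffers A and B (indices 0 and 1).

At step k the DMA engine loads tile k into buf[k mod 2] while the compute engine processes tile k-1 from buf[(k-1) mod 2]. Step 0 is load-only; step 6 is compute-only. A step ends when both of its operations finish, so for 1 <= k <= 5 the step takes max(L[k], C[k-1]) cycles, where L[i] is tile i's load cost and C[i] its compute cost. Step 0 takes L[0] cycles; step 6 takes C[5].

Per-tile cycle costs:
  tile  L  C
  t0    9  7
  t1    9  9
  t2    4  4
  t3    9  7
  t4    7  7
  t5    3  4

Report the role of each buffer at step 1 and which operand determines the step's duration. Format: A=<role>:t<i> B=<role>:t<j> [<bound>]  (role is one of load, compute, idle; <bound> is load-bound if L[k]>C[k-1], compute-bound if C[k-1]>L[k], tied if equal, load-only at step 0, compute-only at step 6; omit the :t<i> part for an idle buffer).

step 0: L[0]=9 → dur=9, Σ=9 | A=load:t0 B=idle [load-only]
step 1: L[1]=9 C[0]=7 → dur=9, Σ=18 | A=compute:t0 B=load:t1 [load-bound]
step 2: L[2]=4 C[1]=9 → dur=9, Σ=27 | A=load:t2 B=compute:t1 [compute-bound]
step 3: L[3]=9 C[2]=4 → dur=9, Σ=36 | A=compute:t2 B=load:t3 [load-bound]
step 4: L[4]=7 C[3]=7 → dur=7, Σ=43 | A=load:t4 B=compute:t3 [tied]
step 5: L[5]=3 C[4]=7 → dur=7, Σ=50 | A=compute:t4 B=load:t5 [compute-bound]
step 6: C[5]=4 → dur=4, Σ=54 | A=idle B=compute:t5 [compute-only]

step 1: A=compute:t0 B=load:t1 [load-bound]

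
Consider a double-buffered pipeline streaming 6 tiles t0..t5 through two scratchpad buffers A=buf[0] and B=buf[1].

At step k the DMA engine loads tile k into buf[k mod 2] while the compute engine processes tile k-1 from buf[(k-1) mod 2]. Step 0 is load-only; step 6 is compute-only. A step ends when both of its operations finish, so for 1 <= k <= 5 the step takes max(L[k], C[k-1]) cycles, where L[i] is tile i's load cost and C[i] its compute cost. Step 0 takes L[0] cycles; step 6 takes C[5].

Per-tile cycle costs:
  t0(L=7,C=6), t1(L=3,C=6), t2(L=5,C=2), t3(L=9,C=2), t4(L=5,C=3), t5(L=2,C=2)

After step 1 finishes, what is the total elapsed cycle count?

k=0 load=t0/7c comp=- wait=7 total=7
k=1 load=t1/3c comp=t0/6c wait=6 total=13
k=2 load=t2/5c comp=t1/6c wait=6 total=19
k=3 load=t3/9c comp=t2/2c wait=9 total=28
k=4 load=t4/5c comp=t3/2c wait=5 total=33
k=5 load=t5/2c comp=t4/3c wait=3 total=36
k=6 load=- comp=t5/2c wait=2 total=38

end_cycle[1] = 13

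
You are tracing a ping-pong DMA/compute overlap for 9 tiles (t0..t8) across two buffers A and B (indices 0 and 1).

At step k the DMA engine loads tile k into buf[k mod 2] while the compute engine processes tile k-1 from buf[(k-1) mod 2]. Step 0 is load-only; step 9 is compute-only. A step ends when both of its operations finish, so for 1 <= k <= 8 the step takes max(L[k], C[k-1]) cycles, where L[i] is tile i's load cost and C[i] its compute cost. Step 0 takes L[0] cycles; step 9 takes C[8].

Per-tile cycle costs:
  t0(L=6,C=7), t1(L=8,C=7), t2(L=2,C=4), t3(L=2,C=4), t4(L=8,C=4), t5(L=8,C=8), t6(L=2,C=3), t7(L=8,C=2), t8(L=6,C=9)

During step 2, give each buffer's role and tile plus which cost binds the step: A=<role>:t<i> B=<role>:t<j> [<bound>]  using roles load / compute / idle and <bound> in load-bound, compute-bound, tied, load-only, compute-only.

step 2: A=load:t2 B=compute:t1 [compute-bound]

[0] DMA t0→A (6c) ∥ CU idle ⇒ 6c, clock 6
[1] DMA t1→B (8c) ∥ CU A:t0 (7c) ⇒ 8c, clock 14
[2] DMA t2→A (2c) ∥ CU B:t1 (7c) ⇒ 7c, clock 21
[3] DMA t3→B (2c) ∥ CU A:t2 (4c) ⇒ 4c, clock 25
[4] DMA t4→A (8c) ∥ CU B:t3 (4c) ⇒ 8c, clock 33
[5] DMA t5→B (8c) ∥ CU A:t4 (4c) ⇒ 8c, clock 41
[6] DMA t6→A (2c) ∥ CU B:t5 (8c) ⇒ 8c, clock 49
[7] DMA t7→B (8c) ∥ CU A:t6 (3c) ⇒ 8c, clock 57
[8] DMA t8→A (6c) ∥ CU B:t7 (2c) ⇒ 6c, clock 63
[9] DMA idle ∥ CU A:t8 (9c) ⇒ 9c, clock 72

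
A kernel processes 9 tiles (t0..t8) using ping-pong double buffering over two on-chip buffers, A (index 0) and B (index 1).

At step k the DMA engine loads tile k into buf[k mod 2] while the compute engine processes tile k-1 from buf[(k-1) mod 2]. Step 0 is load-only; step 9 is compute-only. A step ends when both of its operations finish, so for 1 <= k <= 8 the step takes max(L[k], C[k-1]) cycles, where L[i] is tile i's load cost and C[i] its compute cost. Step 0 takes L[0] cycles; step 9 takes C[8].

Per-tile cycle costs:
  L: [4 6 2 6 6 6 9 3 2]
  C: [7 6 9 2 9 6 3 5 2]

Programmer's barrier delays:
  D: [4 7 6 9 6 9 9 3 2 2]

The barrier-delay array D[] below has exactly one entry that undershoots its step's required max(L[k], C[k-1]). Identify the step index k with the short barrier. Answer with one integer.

[0] required=L[0]=4=4 vs D=4 ok
[1] required=max(L[1]=6,C[0]=7)=7 vs D=7 ok
[2] required=max(L[2]=2,C[1]=6)=6 vs D=6 ok
[3] required=max(L[3]=6,C[2]=9)=9 vs D=9 ok
[4] required=max(L[4]=6,C[3]=2)=6 vs D=6 ok
[5] required=max(L[5]=6,C[4]=9)=9 vs D=9 ok
[6] required=max(L[6]=9,C[5]=6)=9 vs D=9 ok
[7] required=max(L[7]=3,C[6]=3)=3 vs D=3 ok
[8] required=max(L[8]=2,C[7]=5)=5 vs D=2 SHORT
[9] required=C[8]=2=2 vs D=2 ok

hazard at step 8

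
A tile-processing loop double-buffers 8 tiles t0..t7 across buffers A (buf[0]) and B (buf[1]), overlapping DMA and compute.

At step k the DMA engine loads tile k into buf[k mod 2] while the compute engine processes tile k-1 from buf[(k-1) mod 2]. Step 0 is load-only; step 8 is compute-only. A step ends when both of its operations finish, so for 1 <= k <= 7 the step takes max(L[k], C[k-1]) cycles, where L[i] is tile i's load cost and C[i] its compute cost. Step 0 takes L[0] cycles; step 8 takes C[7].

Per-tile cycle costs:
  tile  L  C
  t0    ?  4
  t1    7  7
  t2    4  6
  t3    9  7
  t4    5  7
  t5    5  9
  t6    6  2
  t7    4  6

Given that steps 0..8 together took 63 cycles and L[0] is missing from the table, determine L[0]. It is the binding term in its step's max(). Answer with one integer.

step 0 = dur = L[0]=? = L[0]  (unknown; binding)
step 1 = dur = max(L[1]=7, C[0]=4) = 7
step 2 = dur = max(L[2]=4, C[1]=7) = 7
step 3 = dur = max(L[3]=9, C[2]=6) = 9
step 4 = dur = max(L[4]=5, C[3]=7) = 7
step 5 = dur = max(L[5]=5, C[4]=7) = 7
step 6 = dur = max(L[6]=6, C[5]=9) = 9
step 7 = dur = max(L[7]=4, C[6]=2) = 4
step 8 = dur = C[7]=6 = 6
sum of known step durations = 56
dur[0] = total - known = 63 - 56 = 7
L[0] is the binding max in step 0, so L[0] = dur[0] = 7

L[0] = 7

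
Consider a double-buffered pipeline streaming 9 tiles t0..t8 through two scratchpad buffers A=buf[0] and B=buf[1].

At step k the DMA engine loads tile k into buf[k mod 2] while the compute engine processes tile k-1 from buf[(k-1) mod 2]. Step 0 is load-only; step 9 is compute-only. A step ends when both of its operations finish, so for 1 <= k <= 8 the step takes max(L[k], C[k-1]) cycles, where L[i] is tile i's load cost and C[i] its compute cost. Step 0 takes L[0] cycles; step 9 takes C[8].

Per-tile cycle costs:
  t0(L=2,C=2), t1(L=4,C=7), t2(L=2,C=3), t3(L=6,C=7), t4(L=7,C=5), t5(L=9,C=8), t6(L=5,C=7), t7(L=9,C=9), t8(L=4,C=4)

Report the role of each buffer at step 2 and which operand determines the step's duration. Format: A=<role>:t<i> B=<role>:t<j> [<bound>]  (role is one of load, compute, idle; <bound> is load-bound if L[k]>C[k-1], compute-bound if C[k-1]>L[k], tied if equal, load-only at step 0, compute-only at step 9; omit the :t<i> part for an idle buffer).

[0] DMA t0→A (2c) ∥ CU idle ⇒ 2c, clock 2
[1] DMA t1→B (4c) ∥ CU A:t0 (2c) ⇒ 4c, clock 6
[2] DMA t2→A (2c) ∥ CU B:t1 (7c) ⇒ 7c, clock 13
[3] DMA t3→B (6c) ∥ CU A:t2 (3c) ⇒ 6c, clock 19
[4] DMA t4→A (7c) ∥ CU B:t3 (7c) ⇒ 7c, clock 26
[5] DMA t5→B (9c) ∥ CU A:t4 (5c) ⇒ 9c, clock 35
[6] DMA t6→A (5c) ∥ CU B:t5 (8c) ⇒ 8c, clock 43
[7] DMA t7→B (9c) ∥ CU A:t6 (7c) ⇒ 9c, clock 52
[8] DMA t8→A (4c) ∥ CU B:t7 (9c) ⇒ 9c, clock 61
[9] DMA idle ∥ CU A:t8 (4c) ⇒ 4c, clock 65

step 2: A=load:t2 B=compute:t1 [compute-bound]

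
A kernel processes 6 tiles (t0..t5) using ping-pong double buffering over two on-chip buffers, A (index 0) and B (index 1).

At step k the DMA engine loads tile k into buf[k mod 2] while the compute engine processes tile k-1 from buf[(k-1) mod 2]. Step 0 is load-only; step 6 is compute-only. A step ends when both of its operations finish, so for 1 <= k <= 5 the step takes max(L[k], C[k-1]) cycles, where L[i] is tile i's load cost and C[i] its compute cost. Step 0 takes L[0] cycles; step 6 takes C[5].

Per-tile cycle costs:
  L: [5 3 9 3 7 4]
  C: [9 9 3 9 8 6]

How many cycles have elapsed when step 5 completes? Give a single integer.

k=0 load=t0/5c comp=- wait=5 total=5
k=1 load=t1/3c comp=t0/9c wait=9 total=14
k=2 load=t2/9c comp=t1/9c wait=9 total=23
k=3 load=t3/3c comp=t2/3c wait=3 total=26
k=4 load=t4/7c comp=t3/9c wait=9 total=35
k=5 load=t5/4c comp=t4/8c wait=8 total=43
k=6 load=- comp=t5/6c wait=6 total=49

end_cycle[5] = 43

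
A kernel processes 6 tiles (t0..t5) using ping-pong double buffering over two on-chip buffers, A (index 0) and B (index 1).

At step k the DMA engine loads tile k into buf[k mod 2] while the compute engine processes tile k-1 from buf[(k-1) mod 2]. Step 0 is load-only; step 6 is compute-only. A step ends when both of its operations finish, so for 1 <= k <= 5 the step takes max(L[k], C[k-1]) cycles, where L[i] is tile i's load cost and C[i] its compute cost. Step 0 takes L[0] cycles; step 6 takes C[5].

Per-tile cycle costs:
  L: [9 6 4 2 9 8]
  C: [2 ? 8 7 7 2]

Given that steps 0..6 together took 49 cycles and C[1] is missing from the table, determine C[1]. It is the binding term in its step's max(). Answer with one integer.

C[1] = 7

step 0 | dur = L[0]=9 = 9
step 1 | dur = max(L[1]=6, C[0]=2) = 6
step 2 | dur = max(L[2]=4, C[1]=?) = C[1]  (unknown; binding)
step 3 | dur = max(L[3]=2, C[2]=8) = 8
step 4 | dur = max(L[4]=9, C[3]=7) = 9
step 5 | dur = max(L[5]=8, C[4]=7) = 8
step 6 | dur = C[5]=2 = 2
sum of known step durations = 42
dur[2] = total - known = 49 - 42 = 7
C[1] is the binding max in step 2, so C[1] = dur[2] = 7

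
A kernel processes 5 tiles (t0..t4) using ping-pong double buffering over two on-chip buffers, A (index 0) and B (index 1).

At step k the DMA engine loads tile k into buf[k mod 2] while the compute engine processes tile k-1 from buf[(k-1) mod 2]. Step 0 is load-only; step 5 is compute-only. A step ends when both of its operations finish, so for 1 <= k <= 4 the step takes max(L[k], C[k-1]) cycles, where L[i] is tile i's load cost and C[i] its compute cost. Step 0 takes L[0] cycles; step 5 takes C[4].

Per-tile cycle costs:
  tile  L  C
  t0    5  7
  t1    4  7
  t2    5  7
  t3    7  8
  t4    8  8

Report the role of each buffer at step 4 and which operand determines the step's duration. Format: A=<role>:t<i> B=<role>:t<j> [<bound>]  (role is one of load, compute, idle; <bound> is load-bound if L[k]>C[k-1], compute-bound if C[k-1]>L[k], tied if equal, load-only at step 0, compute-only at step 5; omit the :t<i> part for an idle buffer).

step 4: A=load:t4 B=compute:t3 [tied]

k=0 load=t0/5c comp=- wait=5 total=5
k=1 load=t1/4c comp=t0/7c wait=7 total=12
k=2 load=t2/5c comp=t1/7c wait=7 total=19
k=3 load=t3/7c comp=t2/7c wait=7 total=26
k=4 load=t4/8c comp=t3/8c wait=8 total=34
k=5 load=- comp=t4/8c wait=8 total=42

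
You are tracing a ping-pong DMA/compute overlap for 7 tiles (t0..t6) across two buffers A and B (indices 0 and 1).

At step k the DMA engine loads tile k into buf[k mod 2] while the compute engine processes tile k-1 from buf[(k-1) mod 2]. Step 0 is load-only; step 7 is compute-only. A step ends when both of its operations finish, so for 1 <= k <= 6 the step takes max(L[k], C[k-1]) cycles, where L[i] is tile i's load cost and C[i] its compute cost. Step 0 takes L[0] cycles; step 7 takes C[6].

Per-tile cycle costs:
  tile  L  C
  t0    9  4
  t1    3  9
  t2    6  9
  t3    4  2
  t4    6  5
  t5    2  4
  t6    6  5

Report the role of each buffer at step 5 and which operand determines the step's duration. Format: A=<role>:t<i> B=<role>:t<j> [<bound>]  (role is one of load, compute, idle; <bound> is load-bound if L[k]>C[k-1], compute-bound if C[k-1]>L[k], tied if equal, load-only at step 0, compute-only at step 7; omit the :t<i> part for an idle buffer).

step 0: L[0]=9 → dur=9, Σ=9 | A=load:t0 B=idle [load-only]
step 1: L[1]=3 C[0]=4 → dur=4, Σ=13 | A=compute:t0 B=load:t1 [compute-bound]
step 2: L[2]=6 C[1]=9 → dur=9, Σ=22 | A=load:t2 B=compute:t1 [compute-bound]
step 3: L[3]=4 C[2]=9 → dur=9, Σ=31 | A=compute:t2 B=load:t3 [compute-bound]
step 4: L[4]=6 C[3]=2 → dur=6, Σ=37 | A=load:t4 B=compute:t3 [load-bound]
step 5: L[5]=2 C[4]=5 → dur=5, Σ=42 | A=compute:t4 B=load:t5 [compute-bound]
step 6: L[6]=6 C[5]=4 → dur=6, Σ=48 | A=load:t6 B=compute:t5 [load-bound]
step 7: C[6]=5 → dur=5, Σ=53 | A=compute:t6 B=idle [compute-only]

step 5: A=compute:t4 B=load:t5 [compute-bound]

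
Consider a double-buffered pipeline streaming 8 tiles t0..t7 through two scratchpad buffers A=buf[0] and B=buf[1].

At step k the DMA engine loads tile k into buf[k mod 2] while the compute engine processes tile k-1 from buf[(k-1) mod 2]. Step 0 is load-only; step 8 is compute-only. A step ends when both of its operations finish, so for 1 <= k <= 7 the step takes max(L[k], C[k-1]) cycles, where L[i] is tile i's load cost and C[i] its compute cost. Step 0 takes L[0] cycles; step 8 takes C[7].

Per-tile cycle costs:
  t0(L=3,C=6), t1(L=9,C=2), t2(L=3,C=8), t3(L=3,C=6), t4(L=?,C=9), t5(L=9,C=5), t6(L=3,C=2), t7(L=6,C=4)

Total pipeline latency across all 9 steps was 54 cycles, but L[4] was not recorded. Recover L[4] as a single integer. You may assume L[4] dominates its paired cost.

step 0: dur = L[0]=3 = 3
step 1: dur = max(L[1]=9, C[0]=6) = 9
step 2: dur = max(L[2]=3, C[1]=2) = 3
step 3: dur = max(L[3]=3, C[2]=8) = 8
step 4: dur = max(L[4]=?, C[3]=6) = L[4]  (unknown; binding)
step 5: dur = max(L[5]=9, C[4]=9) = 9
step 6: dur = max(L[6]=3, C[5]=5) = 5
step 7: dur = max(L[7]=6, C[6]=2) = 6
step 8: dur = C[7]=4 = 4
sum of known step durations = 47
dur[4] = total - known = 54 - 47 = 7
L[4] is the binding max in step 4, so L[4] = dur[4] = 7

L[4] = 7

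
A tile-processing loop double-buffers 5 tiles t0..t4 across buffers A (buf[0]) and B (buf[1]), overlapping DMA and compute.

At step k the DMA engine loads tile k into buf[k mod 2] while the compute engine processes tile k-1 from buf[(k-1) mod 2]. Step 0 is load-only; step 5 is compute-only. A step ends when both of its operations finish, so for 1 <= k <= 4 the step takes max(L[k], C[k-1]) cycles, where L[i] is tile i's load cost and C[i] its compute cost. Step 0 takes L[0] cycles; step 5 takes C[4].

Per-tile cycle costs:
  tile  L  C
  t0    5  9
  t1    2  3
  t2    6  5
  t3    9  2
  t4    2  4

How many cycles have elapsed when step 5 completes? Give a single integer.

end_cycle[5] = 35

  0. 5=5c; end=5; A:t0 B:-
  1. max(2,9)=9c; end=14; A:t0 B:t1
  2. max(6,3)=6c; end=20; A:t2 B:t1
  3. max(9,5)=9c; end=29; A:t2 B:t3
  4. max(2,2)=2c; end=31; A:t4 B:t3
  5. 4=4c; end=35; A:t4 B:t3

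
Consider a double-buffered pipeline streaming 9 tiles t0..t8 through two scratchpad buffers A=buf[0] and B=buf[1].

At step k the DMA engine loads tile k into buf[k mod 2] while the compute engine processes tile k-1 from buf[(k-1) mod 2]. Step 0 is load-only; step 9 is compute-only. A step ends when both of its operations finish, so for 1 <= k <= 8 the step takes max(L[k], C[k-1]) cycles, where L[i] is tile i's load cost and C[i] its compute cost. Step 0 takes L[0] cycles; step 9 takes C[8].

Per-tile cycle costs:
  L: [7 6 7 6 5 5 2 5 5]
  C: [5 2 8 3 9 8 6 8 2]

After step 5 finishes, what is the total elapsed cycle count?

  0. 7=7c; end=7; A:t0 B:-
  1. max(6,5)=6c; end=13; A:t0 B:t1
  2. max(7,2)=7c; end=20; A:t2 B:t1
  3. max(6,8)=8c; end=28; A:t2 B:t3
  4. max(5,3)=5c; end=33; A:t4 B:t3
  5. max(5,9)=9c; end=42; A:t4 B:t5
  6. max(2,8)=8c; end=50; A:t6 B:t5
  7. max(5,6)=6c; end=56; A:t6 B:t7
  8. max(5,8)=8c; end=64; A:t8 B:t7
  9. 2=2c; end=66; A:t8 B:t7

end_cycle[5] = 42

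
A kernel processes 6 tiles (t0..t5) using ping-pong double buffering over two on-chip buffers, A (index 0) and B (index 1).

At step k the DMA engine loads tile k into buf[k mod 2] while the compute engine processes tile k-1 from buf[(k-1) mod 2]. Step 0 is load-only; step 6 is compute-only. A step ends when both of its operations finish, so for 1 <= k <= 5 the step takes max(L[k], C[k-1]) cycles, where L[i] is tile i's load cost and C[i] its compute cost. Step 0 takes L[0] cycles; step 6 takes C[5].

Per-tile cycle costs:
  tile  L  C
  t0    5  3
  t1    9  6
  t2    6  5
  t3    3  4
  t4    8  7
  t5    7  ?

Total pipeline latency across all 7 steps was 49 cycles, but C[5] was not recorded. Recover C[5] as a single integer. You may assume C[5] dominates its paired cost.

step 0 | dur = L[0]=5 = 5
step 1 | dur = max(L[1]=9, C[0]=3) = 9
step 2 | dur = max(L[2]=6, C[1]=6) = 6
step 3 | dur = max(L[3]=3, C[2]=5) = 5
step 4 | dur = max(L[4]=8, C[3]=4) = 8
step 5 | dur = max(L[5]=7, C[4]=7) = 7
step 6 | dur = C[5]=? = C[5]  (unknown; binding)
sum of known step durations = 40
dur[6] = total - known = 49 - 40 = 9
C[5] is the binding max in step 6, so C[5] = dur[6] = 9

C[5] = 9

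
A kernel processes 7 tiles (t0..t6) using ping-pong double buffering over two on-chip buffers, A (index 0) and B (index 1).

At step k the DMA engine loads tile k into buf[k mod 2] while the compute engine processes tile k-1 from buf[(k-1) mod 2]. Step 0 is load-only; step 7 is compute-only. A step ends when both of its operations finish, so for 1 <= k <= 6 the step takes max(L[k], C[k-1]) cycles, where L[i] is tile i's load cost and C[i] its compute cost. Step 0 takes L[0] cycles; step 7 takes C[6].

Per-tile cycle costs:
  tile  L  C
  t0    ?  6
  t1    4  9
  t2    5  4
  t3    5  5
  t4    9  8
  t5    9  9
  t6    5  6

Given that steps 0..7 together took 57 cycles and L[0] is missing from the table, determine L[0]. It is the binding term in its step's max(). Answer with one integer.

L[0] = 4

step 0 | dur = L[0]=? = L[0]  (unknown; binding)
step 1 | dur = max(L[1]=4, C[0]=6) = 6
step 2 | dur = max(L[2]=5, C[1]=9) = 9
step 3 | dur = max(L[3]=5, C[2]=4) = 5
step 4 | dur = max(L[4]=9, C[3]=5) = 9
step 5 | dur = max(L[5]=9, C[4]=8) = 9
step 6 | dur = max(L[6]=5, C[5]=9) = 9
step 7 | dur = C[6]=6 = 6
sum of known step durations = 53
dur[0] = total - known = 57 - 53 = 4
L[0] is the binding max in step 0, so L[0] = dur[0] = 4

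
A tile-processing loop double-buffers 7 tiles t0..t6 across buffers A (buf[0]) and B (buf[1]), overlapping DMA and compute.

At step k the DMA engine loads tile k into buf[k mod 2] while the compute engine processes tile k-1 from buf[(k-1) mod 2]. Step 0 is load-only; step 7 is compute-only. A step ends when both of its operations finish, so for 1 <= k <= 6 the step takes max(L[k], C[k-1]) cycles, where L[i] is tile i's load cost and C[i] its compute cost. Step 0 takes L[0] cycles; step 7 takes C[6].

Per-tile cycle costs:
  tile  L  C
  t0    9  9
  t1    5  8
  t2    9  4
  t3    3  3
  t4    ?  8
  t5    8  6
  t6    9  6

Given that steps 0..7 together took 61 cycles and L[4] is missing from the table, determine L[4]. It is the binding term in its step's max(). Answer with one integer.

step 0: dur = L[0]=9 = 9
step 1: dur = max(L[1]=5, C[0]=9) = 9
step 2: dur = max(L[2]=9, C[1]=8) = 9
step 3: dur = max(L[3]=3, C[2]=4) = 4
step 4: dur = max(L[4]=?, C[3]=3) = L[4]  (unknown; binding)
step 5: dur = max(L[5]=8, C[4]=8) = 8
step 6: dur = max(L[6]=9, C[5]=6) = 9
step 7: dur = C[6]=6 = 6
sum of known step durations = 54
dur[4] = total - known = 61 - 54 = 7
L[4] is the binding max in step 4, so L[4] = dur[4] = 7

L[4] = 7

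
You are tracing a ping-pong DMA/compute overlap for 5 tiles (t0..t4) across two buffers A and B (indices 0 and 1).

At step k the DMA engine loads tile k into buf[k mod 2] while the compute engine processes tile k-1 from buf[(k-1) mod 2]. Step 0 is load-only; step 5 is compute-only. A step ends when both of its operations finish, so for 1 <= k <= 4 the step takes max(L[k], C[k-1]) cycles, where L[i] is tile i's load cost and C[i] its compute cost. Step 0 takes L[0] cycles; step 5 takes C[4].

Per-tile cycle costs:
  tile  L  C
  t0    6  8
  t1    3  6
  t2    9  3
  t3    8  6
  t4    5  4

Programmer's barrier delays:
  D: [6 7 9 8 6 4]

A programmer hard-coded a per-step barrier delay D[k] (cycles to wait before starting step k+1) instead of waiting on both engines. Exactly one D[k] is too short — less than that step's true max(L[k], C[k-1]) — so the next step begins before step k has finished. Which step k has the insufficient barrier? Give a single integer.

step 0: need L[0]=6 = 6; D[0]=6 ok
step 1: need max(L[1]=3,C[0]=8) = 8; D[1]=7 SHORT
step 2: need max(L[2]=9,C[1]=6) = 9; D[2]=9 ok
step 3: need max(L[3]=8,C[2]=3) = 8; D[3]=8 ok
step 4: need max(L[4]=5,C[3]=6) = 6; D[4]=6 ok
step 5: need C[4]=4 = 4; D[5]=4 ok

hazard at step 1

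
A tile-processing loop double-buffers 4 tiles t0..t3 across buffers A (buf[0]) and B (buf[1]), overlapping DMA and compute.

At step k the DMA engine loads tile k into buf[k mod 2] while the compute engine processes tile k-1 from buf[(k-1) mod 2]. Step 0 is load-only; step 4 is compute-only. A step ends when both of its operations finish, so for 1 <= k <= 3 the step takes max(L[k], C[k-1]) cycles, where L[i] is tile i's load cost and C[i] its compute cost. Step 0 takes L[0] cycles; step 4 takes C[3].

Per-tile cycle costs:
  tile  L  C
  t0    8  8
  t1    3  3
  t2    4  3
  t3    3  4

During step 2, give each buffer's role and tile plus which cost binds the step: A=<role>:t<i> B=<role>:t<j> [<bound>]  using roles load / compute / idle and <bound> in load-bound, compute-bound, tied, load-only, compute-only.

step 2: A=load:t2 B=compute:t1 [load-bound]

step 0: L[0]=8 → dur=8, Σ=8 | A=load:t0 B=idle [load-only]
step 1: L[1]=3 C[0]=8 → dur=8, Σ=16 | A=compute:t0 B=load:t1 [compute-bound]
step 2: L[2]=4 C[1]=3 → dur=4, Σ=20 | A=load:t2 B=compute:t1 [load-bound]
step 3: L[3]=3 C[2]=3 → dur=3, Σ=23 | A=compute:t2 B=load:t3 [tied]
step 4: C[3]=4 → dur=4, Σ=27 | A=idle B=compute:t3 [compute-only]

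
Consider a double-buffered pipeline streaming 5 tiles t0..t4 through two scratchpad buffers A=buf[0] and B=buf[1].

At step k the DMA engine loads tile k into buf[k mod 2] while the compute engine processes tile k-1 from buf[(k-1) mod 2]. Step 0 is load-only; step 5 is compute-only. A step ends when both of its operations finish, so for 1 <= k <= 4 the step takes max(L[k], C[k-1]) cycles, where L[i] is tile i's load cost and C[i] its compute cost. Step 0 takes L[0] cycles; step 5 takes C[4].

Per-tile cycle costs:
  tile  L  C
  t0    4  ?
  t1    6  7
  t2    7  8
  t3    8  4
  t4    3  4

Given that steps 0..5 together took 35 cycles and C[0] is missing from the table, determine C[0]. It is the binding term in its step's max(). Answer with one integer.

C[0] = 8

step 0: dur = L[0]=4 = 4
step 1: dur = max(L[1]=6, C[0]=?) = C[0]  (unknown; binding)
step 2: dur = max(L[2]=7, C[1]=7) = 7
step 3: dur = max(L[3]=8, C[2]=8) = 8
step 4: dur = max(L[4]=3, C[3]=4) = 4
step 5: dur = C[4]=4 = 4
sum of known step durations = 27
dur[1] = total - known = 35 - 27 = 8
C[0] is the binding max in step 1, so C[0] = dur[1] = 8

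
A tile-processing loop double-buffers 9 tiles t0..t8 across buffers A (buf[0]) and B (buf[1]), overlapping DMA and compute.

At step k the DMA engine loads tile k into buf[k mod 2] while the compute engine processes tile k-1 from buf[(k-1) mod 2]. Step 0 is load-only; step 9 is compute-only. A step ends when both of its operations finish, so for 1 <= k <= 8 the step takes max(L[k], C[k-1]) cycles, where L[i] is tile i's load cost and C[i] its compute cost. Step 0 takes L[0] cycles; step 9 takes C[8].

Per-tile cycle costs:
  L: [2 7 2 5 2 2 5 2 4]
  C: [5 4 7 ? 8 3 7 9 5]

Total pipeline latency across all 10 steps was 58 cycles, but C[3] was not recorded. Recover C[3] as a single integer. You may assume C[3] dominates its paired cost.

step 0 → dur = L[0]=2 = 2
step 1 → dur = max(L[1]=7, C[0]=5) = 7
step 2 → dur = max(L[2]=2, C[1]=4) = 4
step 3 → dur = max(L[3]=5, C[2]=7) = 7
step 4 → dur = max(L[4]=2, C[3]=?) = C[3]  (unknown; binding)
step 5 → dur = max(L[5]=2, C[4]=8) = 8
step 6 → dur = max(L[6]=5, C[5]=3) = 5
step 7 → dur = max(L[7]=2, C[6]=7) = 7
step 8 → dur = max(L[8]=4, C[7]=9) = 9
step 9 → dur = C[8]=5 = 5
sum of known step durations = 54
dur[4] = total - known = 58 - 54 = 4
C[3] is the binding max in step 4, so C[3] = dur[4] = 4

C[3] = 4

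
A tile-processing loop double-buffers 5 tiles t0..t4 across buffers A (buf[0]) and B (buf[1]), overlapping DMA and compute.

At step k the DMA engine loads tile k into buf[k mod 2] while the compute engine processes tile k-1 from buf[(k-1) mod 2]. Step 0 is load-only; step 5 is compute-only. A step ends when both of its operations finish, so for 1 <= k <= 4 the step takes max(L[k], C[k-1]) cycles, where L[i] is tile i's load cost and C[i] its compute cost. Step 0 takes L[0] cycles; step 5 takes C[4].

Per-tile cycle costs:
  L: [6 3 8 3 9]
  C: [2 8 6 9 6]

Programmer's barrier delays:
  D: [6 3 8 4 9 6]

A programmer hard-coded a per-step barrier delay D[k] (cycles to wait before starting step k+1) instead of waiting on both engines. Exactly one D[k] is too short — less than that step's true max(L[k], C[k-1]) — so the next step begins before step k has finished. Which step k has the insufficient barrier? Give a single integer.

[0] required=L[0]=6=6 vs D=6 ok
[1] required=max(L[1]=3,C[0]=2)=3 vs D=3 ok
[2] required=max(L[2]=8,C[1]=8)=8 vs D=8 ok
[3] required=max(L[3]=3,C[2]=6)=6 vs D=4 SHORT
[4] required=max(L[4]=9,C[3]=9)=9 vs D=9 ok
[5] required=C[4]=6=6 vs D=6 ok

hazard at step 3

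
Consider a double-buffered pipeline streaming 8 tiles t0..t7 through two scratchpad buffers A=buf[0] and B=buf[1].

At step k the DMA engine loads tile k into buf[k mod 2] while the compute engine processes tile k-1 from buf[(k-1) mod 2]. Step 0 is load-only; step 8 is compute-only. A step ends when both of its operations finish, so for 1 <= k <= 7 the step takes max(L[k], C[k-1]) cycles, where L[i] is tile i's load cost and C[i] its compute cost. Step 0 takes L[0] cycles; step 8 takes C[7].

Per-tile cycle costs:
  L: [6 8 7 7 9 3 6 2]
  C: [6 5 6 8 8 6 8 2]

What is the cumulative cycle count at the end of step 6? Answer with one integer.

[0] DMA t0→A (6c) ∥ CU idle ⇒ 6c, clock 6
[1] DMA t1→B (8c) ∥ CU A:t0 (6c) ⇒ 8c, clock 14
[2] DMA t2→A (7c) ∥ CU B:t1 (5c) ⇒ 7c, clock 21
[3] DMA t3→B (7c) ∥ CU A:t2 (6c) ⇒ 7c, clock 28
[4] DMA t4→A (9c) ∥ CU B:t3 (8c) ⇒ 9c, clock 37
[5] DMA t5→B (3c) ∥ CU A:t4 (8c) ⇒ 8c, clock 45
[6] DMA t6→A (6c) ∥ CU B:t5 (6c) ⇒ 6c, clock 51
[7] DMA t7→B (2c) ∥ CU A:t6 (8c) ⇒ 8c, clock 59
[8] DMA idle ∥ CU B:t7 (2c) ⇒ 2c, clock 61

end_cycle[6] = 51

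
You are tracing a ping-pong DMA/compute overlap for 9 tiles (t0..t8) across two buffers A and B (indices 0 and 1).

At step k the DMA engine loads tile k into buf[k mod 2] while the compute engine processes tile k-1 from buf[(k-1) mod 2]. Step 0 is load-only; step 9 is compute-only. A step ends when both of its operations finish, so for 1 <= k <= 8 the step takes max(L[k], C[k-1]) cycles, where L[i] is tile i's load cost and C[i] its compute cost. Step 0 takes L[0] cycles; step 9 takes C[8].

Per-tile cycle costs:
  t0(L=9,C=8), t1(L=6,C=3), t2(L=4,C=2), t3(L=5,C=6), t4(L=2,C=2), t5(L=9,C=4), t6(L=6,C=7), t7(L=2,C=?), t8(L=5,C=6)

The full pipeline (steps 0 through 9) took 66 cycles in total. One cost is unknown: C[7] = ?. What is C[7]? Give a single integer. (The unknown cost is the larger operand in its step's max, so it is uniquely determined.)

step 0 → dur = L[0]=9 = 9
step 1 → dur = max(L[1]=6, C[0]=8) = 8
step 2 → dur = max(L[2]=4, C[1]=3) = 4
step 3 → dur = max(L[3]=5, C[2]=2) = 5
step 4 → dur = max(L[4]=2, C[3]=6) = 6
step 5 → dur = max(L[5]=9, C[4]=2) = 9
step 6 → dur = max(L[6]=6, C[5]=4) = 6
step 7 → dur = max(L[7]=2, C[6]=7) = 7
step 8 → dur = max(L[8]=5, C[7]=?) = C[7]  (unknown; binding)
step 9 → dur = C[8]=6 = 6
sum of known step durations = 60
dur[8] = total - known = 66 - 60 = 6
C[7] is the binding max in step 8, so C[7] = dur[8] = 6

C[7] = 6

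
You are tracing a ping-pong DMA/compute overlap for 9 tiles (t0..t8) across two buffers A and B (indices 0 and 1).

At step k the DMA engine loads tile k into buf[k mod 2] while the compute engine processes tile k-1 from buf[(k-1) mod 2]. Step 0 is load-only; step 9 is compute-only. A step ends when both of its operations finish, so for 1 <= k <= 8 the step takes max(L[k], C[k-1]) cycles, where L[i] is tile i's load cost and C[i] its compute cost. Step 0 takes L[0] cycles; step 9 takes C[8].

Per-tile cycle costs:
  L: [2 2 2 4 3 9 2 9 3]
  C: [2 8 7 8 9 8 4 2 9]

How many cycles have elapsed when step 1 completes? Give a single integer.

end_cycle[1] = 4

[0] DMA t0→A (2c) ∥ CU idle ⇒ 2c, clock 2
[1] DMA t1→B (2c) ∥ CU A:t0 (2c) ⇒ 2c, clock 4
[2] DMA t2→A (2c) ∥ CU B:t1 (8c) ⇒ 8c, clock 12
[3] DMA t3→B (4c) ∥ CU A:t2 (7c) ⇒ 7c, clock 19
[4] DMA t4→A (3c) ∥ CU B:t3 (8c) ⇒ 8c, clock 27
[5] DMA t5→B (9c) ∥ CU A:t4 (9c) ⇒ 9c, clock 36
[6] DMA t6→A (2c) ∥ CU B:t5 (8c) ⇒ 8c, clock 44
[7] DMA t7→B (9c) ∥ CU A:t6 (4c) ⇒ 9c, clock 53
[8] DMA t8→A (3c) ∥ CU B:t7 (2c) ⇒ 3c, clock 56
[9] DMA idle ∥ CU A:t8 (9c) ⇒ 9c, clock 65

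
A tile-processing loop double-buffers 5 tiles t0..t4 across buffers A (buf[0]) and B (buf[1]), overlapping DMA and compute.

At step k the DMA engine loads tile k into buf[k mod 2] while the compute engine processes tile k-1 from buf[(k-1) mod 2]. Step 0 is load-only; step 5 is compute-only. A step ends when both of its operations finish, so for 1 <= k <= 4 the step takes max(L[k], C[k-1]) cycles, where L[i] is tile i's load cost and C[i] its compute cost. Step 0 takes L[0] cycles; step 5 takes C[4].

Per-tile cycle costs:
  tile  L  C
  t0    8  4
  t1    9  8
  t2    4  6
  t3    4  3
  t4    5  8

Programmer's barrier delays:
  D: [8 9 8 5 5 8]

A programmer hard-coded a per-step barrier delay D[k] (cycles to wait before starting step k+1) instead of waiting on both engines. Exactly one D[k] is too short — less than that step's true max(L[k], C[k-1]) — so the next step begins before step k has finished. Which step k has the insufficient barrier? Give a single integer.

k=0 barrier L[0]=8→8c, D[0]=8 ok
k=1 barrier max(L[1]=9,C[0]=4)→9c, D[1]=9 ok
k=2 barrier max(L[2]=4,C[1]=8)→8c, D[2]=8 ok
k=3 barrier max(L[3]=4,C[2]=6)→6c, D[3]=5 SHORT
k=4 barrier max(L[4]=5,C[3]=3)→5c, D[4]=5 ok
k=5 barrier C[4]=8→8c, D[5]=8 ok

hazard at step 3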